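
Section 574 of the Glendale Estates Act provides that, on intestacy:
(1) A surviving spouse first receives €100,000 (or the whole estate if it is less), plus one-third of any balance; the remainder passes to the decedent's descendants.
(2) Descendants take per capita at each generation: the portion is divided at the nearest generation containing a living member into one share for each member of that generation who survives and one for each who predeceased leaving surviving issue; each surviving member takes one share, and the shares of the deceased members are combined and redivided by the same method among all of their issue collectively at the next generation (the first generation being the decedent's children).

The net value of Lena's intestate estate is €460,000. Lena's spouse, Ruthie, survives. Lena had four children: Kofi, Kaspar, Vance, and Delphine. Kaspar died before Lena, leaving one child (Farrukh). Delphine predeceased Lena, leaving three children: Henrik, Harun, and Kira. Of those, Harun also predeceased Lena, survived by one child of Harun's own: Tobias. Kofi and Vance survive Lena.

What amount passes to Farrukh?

Farrukh receives €30,000.

Ruthie first takes €100,000, leaving a balance of €360,000. Ruthie then takes one-third of the balance (€120,000), for a total of €220,000. The remaining €240,000 passes to the descendants.
The descendants' portion (€240,000) is divided at the children's generation into 4 shares of €60,000. Kofi and Vance each take €60,000. The 2 shares of the deceased (Kaspar and Delphine) are combined into a pool of €120,000.
That pool (€120,000) is divided at the grandchildren's generation into 4 shares of €30,000. Farrukh, Henrik, and Kira each take €30,000. The remaining share for the deceased Harun (€30,000) is carried to the next generation.
That pool (€30,000) passes entirely to Tobias, the sole taker at the great-grandchildren's generation.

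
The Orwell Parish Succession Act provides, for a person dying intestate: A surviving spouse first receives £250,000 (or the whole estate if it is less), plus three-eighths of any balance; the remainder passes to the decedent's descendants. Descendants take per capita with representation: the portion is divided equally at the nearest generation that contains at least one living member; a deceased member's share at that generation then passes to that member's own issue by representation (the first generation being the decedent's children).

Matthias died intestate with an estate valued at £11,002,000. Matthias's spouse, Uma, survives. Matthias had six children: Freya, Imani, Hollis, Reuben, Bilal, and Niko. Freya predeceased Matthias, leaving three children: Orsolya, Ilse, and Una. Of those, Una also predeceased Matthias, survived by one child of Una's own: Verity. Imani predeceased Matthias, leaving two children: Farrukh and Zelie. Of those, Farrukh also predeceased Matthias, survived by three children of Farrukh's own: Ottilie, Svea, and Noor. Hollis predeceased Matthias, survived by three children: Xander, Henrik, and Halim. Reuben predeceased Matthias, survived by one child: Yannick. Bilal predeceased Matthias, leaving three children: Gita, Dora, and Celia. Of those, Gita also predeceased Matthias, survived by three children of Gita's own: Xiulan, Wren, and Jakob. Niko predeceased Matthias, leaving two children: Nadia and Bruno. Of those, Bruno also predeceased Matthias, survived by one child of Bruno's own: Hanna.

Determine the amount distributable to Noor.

Noor receives £160,000.

Uma first takes £250,000, leaving a balance of £10,752,000. Uma then takes three-eighths of the balance (£4,032,000), for a total of £4,282,000. The remaining £6,720,000 passes to the descendants.
No child survives, so the initial division is made at the grandchildren's generation.
The descendants' portion (£6,720,000) is divided into 14 shares of £480,000: Orsolya, Ilse, Zelie, Xander, Henrik, Halim, Yannick, Dora, Celia, and Nadia each take £480,000; Una's £480,000 share passes to Una's issue; Farrukh's £480,000 share passes to Farrukh's issue; Gita's £480,000 share passes to Gita's issue; Bruno's £480,000 share passes to Bruno's issue.
Una's share (£480,000) passes entirely to Verity.
Farrukh's share (£480,000) is divided into 3 shares of £160,000: Ottilie, Svea, and Noor each take £160,000.
Gita's share (£480,000) is divided into 3 shares of £160,000: Xiulan, Wren, and Jakob each take £160,000.
Bruno's share (£480,000) passes entirely to Hanna.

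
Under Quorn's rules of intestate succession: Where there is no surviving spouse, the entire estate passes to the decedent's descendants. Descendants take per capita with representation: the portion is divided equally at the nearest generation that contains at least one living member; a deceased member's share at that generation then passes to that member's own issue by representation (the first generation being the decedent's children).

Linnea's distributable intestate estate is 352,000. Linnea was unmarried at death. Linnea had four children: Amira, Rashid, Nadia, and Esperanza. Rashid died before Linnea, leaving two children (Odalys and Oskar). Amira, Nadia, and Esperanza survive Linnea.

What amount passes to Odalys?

The entire 352,000 passes to the descendants.
That amount (352,000) is divided into 4 shares of 88,000: Amira, Nadia, and Esperanza each take 88,000; Rashid's 88,000 share passes to Rashid's issue.
Rashid's share (88,000) is divided into 2 shares of 44,000: Odalys and Oskar each take 44,000.

Odalys receives 44,000.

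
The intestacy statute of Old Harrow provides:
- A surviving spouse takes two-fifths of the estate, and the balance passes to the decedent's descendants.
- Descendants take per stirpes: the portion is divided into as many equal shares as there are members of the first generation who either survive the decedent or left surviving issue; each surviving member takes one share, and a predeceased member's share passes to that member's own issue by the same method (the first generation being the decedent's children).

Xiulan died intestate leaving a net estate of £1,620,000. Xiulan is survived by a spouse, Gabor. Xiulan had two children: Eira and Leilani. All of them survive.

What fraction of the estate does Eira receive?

Gabor takes two-fifths of £1,620,000 = £648,000. The remaining £972,000 passes to the descendants.
The descendants' portion (£972,000) is divided into 2 shares of £486,000: Eira and Leilani each take £486,000.

Eira receives 3/10 of the estate.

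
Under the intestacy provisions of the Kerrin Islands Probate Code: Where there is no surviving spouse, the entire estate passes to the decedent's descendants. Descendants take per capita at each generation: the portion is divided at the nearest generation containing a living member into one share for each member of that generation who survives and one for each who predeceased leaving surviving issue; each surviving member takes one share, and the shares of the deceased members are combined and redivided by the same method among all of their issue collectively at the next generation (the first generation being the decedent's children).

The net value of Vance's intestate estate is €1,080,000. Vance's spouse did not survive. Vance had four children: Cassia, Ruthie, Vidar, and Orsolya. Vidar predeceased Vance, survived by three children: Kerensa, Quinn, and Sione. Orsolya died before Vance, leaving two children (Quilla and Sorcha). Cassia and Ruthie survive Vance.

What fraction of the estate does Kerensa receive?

The entire €1,080,000 passes to the descendants.
That amount (€1,080,000) is divided at the children's generation into 4 shares of €270,000. Cassia and Ruthie each take €270,000. The 2 shares of the deceased (Vidar and Orsolya) are combined into a pool of €540,000.
That pool (€540,000) is divided at the grandchildren's generation equally among Kerensa, Quinn, Sione, Quilla, and Sorcha: €108,000 each.

Kerensa receives 1/10 of the estate.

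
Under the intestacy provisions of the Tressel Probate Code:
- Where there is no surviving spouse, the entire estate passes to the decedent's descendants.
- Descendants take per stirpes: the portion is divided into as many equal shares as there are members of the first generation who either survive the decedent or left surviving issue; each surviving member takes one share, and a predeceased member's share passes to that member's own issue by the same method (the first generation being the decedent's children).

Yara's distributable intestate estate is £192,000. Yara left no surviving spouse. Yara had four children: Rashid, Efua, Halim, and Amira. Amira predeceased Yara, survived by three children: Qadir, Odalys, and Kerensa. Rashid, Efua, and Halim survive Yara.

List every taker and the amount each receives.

The entire £192,000 passes to the descendants.
That amount (£192,000) is divided into 4 shares of £48,000: Rashid, Efua, and Halim each take £48,000; Amira's £48,000 share passes to Amira's issue.
Amira's share (£48,000) is divided into 3 shares of £16,000: Qadir, Odalys, and Kerensa each take £16,000.

Rashid: £48,000; Efua: £48,000; Halim: £48,000; Qadir: £16,000; Odalys: £16,000; Kerensa: £16,000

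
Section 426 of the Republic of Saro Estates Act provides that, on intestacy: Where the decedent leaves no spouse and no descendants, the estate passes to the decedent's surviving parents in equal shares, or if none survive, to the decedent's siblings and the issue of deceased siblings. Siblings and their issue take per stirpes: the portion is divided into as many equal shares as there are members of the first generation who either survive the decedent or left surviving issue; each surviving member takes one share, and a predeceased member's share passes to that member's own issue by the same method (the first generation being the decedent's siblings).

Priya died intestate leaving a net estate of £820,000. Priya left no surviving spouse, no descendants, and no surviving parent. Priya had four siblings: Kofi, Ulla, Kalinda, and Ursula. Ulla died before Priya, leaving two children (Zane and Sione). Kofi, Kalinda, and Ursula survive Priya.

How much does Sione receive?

Sione receives £102,500.

The entire £820,000 passes to the siblings and their issue.
That amount (£820,000) is divided into 4 shares of £205,000: Kofi, Kalinda, and Ursula each take £205,000; Ulla's £205,000 share passes to Ulla's issue.
Ulla's share (£205,000) is divided into 2 shares of £102,500: Zane and Sione each take £102,500.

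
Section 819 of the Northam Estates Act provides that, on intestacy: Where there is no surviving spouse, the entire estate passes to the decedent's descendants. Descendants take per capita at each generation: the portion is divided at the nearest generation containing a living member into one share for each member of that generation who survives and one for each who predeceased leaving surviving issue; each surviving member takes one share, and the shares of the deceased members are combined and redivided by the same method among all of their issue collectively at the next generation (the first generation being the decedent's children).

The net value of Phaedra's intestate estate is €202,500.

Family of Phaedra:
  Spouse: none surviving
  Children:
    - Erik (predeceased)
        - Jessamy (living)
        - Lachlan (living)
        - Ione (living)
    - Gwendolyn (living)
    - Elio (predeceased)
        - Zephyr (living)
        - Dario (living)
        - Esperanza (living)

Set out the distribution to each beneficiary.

Jessamy: €22,500; Lachlan: €22,500; Ione: €22,500; Gwendolyn: €67,500; Zephyr: €22,500; Dario: €22,500; Esperanza: €22,500

The entire €202,500 passes to the descendants.
That amount (€202,500) is divided at the children's generation into 3 shares of €67,500. Gwendolyn takes €67,500. The 2 shares of the deceased (Erik and Elio) are combined into a pool of €135,000.
That pool (€135,000) is divided at the grandchildren's generation equally among Jessamy, Lachlan, Ione, Zephyr, Dario, and Esperanza: €22,500 each.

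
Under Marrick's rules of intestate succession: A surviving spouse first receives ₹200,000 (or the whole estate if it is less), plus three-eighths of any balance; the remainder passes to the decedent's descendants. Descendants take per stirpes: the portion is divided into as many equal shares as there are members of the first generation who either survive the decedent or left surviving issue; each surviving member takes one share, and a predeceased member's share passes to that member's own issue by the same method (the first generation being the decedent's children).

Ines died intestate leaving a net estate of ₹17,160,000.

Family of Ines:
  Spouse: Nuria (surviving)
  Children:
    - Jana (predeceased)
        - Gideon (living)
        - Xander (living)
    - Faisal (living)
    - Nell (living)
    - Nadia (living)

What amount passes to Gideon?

Nuria first takes ₹200,000, leaving a balance of ₹16,960,000. Nuria then takes three-eighths of the balance (₹6,360,000), for a total of ₹6,560,000. The remaining ₹10,600,000 passes to the descendants.
The descendants' portion (₹10,600,000) is divided into 4 shares of ₹2,650,000: Faisal, Nell, and Nadia each take ₹2,650,000; Jana's ₹2,650,000 share passes to Jana's issue.
Jana's share (₹2,650,000) is divided into 2 shares of ₹1,325,000: Gideon and Xander each take ₹1,325,000.

Gideon receives ₹1,325,000.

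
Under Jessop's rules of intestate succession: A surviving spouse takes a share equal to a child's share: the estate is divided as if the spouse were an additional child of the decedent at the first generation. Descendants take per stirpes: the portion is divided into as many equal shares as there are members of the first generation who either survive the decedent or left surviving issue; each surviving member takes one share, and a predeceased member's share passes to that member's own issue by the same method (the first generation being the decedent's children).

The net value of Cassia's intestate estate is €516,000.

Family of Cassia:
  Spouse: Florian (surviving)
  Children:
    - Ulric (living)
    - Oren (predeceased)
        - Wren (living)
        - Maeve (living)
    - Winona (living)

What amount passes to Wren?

The spouse counts as an additional share at the children's level, so there are 4 primary shares of €129,000. Florian takes one such share (€129,000).
The children's combined portion (€387,000) is divided into 3 shares of €129,000: Ulric and Winona each take €129,000; Oren's €129,000 share passes to Oren's issue.
Oren's share (€129,000) is divided into 2 shares of €64,500: Wren and Maeve each take €64,500.

Wren receives €64,500.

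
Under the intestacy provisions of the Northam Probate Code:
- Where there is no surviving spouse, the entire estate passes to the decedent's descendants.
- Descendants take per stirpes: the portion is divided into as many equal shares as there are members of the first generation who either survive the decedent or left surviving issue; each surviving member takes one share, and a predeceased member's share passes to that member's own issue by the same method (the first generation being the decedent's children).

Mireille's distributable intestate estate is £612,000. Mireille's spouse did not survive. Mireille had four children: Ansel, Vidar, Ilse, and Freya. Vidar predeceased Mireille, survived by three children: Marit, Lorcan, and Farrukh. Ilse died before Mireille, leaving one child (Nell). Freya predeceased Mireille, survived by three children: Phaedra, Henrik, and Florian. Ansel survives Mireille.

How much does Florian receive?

The entire £612,000 passes to the descendants.
That amount (£612,000) is divided into 4 shares of £153,000: Ansel takes £153,000; Vidar's £153,000 share passes to Vidar's issue; Ilse's £153,000 share passes to Ilse's issue; Freya's £153,000 share passes to Freya's issue.
Vidar's share (£153,000) is divided into 3 shares of £51,000: Marit, Lorcan, and Farrukh each take £51,000.
Ilse's share (£153,000) passes entirely to Nell.
Freya's share (£153,000) is divided into 3 shares of £51,000: Phaedra, Henrik, and Florian each take £51,000.

Florian receives £51,000.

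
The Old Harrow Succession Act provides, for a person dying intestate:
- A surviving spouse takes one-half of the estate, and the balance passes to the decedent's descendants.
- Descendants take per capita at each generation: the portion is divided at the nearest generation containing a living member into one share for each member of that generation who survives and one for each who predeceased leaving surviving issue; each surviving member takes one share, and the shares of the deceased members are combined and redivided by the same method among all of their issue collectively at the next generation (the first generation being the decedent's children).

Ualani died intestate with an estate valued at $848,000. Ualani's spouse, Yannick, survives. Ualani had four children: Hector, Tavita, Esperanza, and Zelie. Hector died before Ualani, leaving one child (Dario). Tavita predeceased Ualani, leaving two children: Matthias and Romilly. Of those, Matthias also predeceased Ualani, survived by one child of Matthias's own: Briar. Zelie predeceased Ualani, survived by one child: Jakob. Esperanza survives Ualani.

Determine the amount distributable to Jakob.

Yannick takes one-half of $848,000 = $424,000. The remaining $424,000 passes to the descendants.
The descendants' portion ($424,000) is divided at the children's generation into 4 shares of $106,000. Esperanza takes $106,000. The 3 shares of the deceased (Hector, Tavita, and Zelie) are combined into a pool of $318,000.
That pool ($318,000) is divided at the grandchildren's generation into 4 shares of $79,500. Dario, Romilly, and Jakob each take $79,500. The remaining share for the deceased Matthias ($79,500) is carried to the next generation.
That pool ($79,500) passes entirely to Briar, the sole taker at the great-grandchildren's generation.

Jakob receives $79,500.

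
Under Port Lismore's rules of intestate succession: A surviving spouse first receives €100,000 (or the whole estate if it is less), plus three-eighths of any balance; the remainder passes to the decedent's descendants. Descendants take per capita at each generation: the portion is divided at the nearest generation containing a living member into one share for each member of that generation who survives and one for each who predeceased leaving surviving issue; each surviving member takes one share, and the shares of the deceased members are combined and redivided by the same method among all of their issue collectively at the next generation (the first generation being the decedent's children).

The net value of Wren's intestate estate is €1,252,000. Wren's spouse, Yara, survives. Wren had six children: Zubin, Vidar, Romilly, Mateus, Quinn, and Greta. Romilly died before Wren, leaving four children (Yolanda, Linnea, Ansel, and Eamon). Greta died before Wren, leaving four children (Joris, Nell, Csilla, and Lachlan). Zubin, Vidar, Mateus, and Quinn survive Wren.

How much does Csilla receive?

Yara first takes €100,000, leaving a balance of €1,152,000. Yara then takes three-eighths of the balance (€432,000), for a total of €532,000. The remaining €720,000 passes to the descendants.
The descendants' portion (€720,000) is divided at the children's generation into 6 shares of €120,000. Zubin, Vidar, Mateus, and Quinn each take €120,000. The 2 shares of the deceased (Romilly and Greta) are combined into a pool of €240,000.
That pool (€240,000) is divided at the grandchildren's generation equally among Yolanda, Linnea, Ansel, Eamon, Joris, Nell, Csilla, and Lachlan: €30,000 each.

Csilla receives €30,000.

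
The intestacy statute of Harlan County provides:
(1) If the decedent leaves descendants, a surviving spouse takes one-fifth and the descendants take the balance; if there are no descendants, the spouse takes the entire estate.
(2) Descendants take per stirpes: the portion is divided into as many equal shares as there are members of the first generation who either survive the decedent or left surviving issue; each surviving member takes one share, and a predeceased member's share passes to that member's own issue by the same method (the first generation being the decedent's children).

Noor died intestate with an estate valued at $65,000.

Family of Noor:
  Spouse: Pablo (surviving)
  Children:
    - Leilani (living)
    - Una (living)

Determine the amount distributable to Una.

Una receives $26,000.

Pablo takes one-fifth of $65,000 = $13,000. The remaining $52,000 passes to the descendants.
The descendants' portion ($52,000) is divided into 2 shares of $26,000: Leilani and Una each take $26,000.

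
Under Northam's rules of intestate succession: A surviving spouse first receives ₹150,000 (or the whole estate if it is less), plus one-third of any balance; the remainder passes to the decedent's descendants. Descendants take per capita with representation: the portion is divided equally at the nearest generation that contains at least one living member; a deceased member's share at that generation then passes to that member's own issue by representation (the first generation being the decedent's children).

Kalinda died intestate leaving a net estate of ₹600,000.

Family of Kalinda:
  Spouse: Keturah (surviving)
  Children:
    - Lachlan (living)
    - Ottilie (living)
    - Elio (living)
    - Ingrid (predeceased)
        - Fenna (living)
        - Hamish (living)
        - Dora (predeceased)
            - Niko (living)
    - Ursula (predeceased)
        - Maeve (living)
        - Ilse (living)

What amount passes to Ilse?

Keturah first takes ₹150,000, leaving a balance of ₹450,000. Keturah then takes one-third of the balance (₹150,000), for a total of ₹300,000. The remaining ₹300,000 passes to the descendants.
The descendants' portion (₹300,000) is divided into 5 shares of ₹60,000: Lachlan, Ottilie, and Elio each take ₹60,000; Ingrid's ₹60,000 share passes to Ingrid's issue; Ursula's ₹60,000 share passes to Ursula's issue.
Ingrid's share (₹60,000) is divided into 3 shares of ₹20,000: Fenna and Hamish each take ₹20,000; Dora's ₹20,000 share passes to Dora's issue.
Dora's share (₹20,000) passes entirely to Niko.
Ursula's share (₹60,000) is divided into 2 shares of ₹30,000: Maeve and Ilse each take ₹30,000.

Ilse receives ₹30,000.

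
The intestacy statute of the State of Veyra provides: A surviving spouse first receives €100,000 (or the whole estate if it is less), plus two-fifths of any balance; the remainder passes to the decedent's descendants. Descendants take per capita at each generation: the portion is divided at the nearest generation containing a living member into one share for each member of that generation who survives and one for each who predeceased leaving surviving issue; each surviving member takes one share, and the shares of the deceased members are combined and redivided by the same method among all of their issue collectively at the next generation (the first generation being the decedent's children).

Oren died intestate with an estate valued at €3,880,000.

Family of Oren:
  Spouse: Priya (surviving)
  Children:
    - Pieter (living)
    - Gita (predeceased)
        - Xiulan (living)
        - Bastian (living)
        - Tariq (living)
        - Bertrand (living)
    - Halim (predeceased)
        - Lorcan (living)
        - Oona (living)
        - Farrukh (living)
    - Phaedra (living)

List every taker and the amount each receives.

Priya first takes €100,000, leaving a balance of €3,780,000. Priya then takes two-fifths of the balance (€1,512,000), for a total of €1,612,000. The remaining €2,268,000 passes to the descendants.
The descendants' portion (€2,268,000) is divided at the children's generation into 4 shares of €567,000. Pieter and Phaedra each take €567,000. The 2 shares of the deceased (Gita and Halim) are combined into a pool of €1,134,000.
That pool (€1,134,000) is divided at the grandchildren's generation equally among Xiulan, Bastian, Tariq, Bertrand, Lorcan, Oona, and Farrukh: €162,000 each.

Priya: €1,612,000; Pieter: €567,000; Xiulan: €162,000; Bastian: €162,000; Tariq: €162,000; Bertrand: €162,000; Lorcan: €162,000; Oona: €162,000; Farrukh: €162,000; Phaedra: €567,000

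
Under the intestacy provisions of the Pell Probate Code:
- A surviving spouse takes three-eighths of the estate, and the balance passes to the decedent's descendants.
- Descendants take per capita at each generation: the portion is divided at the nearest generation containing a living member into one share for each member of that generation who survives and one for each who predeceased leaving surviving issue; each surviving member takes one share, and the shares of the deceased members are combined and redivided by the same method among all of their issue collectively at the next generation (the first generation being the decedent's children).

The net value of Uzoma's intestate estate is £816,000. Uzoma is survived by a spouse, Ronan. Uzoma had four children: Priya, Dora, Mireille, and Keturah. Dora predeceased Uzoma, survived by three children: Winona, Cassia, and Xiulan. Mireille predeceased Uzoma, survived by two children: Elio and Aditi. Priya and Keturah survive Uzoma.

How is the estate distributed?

Ronan: £306,000; Priya: £127,500; Winona: £51,000; Cassia: £51,000; Xiulan: £51,000; Elio: £51,000; Aditi: £51,000; Keturah: £127,500

Ronan takes three-eighths of £816,000 = £306,000. The remaining £510,000 passes to the descendants.
The descendants' portion (£510,000) is divided at the children's generation into 4 shares of £127,500. Priya and Keturah each take £127,500. The 2 shares of the deceased (Dora and Mireille) are combined into a pool of £255,000.
That pool (£255,000) is divided at the grandchildren's generation equally among Winona, Cassia, Xiulan, Elio, and Aditi: £51,000 each.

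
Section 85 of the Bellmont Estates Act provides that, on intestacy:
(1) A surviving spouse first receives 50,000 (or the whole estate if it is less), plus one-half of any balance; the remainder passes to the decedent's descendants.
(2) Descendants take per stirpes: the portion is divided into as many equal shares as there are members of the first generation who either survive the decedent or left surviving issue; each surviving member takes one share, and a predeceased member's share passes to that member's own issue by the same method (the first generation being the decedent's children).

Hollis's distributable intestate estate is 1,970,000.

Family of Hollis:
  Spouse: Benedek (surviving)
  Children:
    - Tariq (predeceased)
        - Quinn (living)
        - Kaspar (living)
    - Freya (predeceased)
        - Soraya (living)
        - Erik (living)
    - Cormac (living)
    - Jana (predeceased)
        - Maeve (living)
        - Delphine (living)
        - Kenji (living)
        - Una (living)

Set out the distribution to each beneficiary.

Benedek first takes 50,000, leaving a balance of 1,920,000. Benedek then takes one-half of the balance (960,000), for a total of 1,010,000. The remaining 960,000 passes to the descendants.
The descendants' portion (960,000) is divided into 4 shares of 240,000: Cormac takes 240,000; Tariq's 240,000 share passes to Tariq's issue; Freya's 240,000 share passes to Freya's issue; Jana's 240,000 share passes to Jana's issue.
Tariq's share (240,000) is divided into 2 shares of 120,000: Quinn and Kaspar each take 120,000.
Freya's share (240,000) is divided into 2 shares of 120,000: Soraya and Erik each take 120,000.
Jana's share (240,000) is divided into 4 shares of 60,000: Maeve, Delphine, Kenji, and Una each take 60,000.

Benedek: 1,010,000; Quinn: 120,000; Kaspar: 120,000; Soraya: 120,000; Erik: 120,000; Cormac: 240,000; Maeve: 60,000; Delphine: 60,000; Kenji: 60,000; Una: 60,000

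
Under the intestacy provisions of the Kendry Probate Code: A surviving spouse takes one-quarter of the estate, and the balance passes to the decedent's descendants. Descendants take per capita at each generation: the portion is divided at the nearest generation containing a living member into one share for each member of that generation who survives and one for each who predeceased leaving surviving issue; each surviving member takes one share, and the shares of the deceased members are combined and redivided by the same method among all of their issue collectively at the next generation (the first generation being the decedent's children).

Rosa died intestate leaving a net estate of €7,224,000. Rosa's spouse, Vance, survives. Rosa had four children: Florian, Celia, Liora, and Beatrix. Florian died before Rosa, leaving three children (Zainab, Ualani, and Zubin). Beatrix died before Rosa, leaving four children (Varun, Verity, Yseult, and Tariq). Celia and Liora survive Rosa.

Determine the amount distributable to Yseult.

Yseult receives €387,000.

Vance takes one-quarter of €7,224,000 = €1,806,000. The remaining €5,418,000 passes to the descendants.
The descendants' portion (€5,418,000) is divided at the children's generation into 4 shares of €1,354,500. Celia and Liora each take €1,354,500. The 2 shares of the deceased (Florian and Beatrix) are combined into a pool of €2,709,000.
That pool (€2,709,000) is divided at the grandchildren's generation equally among Zainab, Ualani, Zubin, Varun, Verity, Yseult, and Tariq: €387,000 each.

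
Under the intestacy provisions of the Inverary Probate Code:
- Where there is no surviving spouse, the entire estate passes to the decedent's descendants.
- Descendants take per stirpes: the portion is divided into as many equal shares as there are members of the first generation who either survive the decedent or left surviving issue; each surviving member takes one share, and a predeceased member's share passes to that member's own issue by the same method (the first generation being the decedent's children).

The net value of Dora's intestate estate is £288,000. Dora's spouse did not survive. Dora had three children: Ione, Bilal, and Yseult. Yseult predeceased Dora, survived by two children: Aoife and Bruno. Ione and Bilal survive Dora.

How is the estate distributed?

The entire £288,000 passes to the descendants.
That amount (£288,000) is divided into 3 shares of £96,000: Ione and Bilal each take £96,000; Yseult's £96,000 share passes to Yseult's issue.
Yseult's share (£96,000) is divided into 2 shares of £48,000: Aoife and Bruno each take £48,000.

Ione: £96,000; Bilal: £96,000; Aoife: £48,000; Bruno: £48,000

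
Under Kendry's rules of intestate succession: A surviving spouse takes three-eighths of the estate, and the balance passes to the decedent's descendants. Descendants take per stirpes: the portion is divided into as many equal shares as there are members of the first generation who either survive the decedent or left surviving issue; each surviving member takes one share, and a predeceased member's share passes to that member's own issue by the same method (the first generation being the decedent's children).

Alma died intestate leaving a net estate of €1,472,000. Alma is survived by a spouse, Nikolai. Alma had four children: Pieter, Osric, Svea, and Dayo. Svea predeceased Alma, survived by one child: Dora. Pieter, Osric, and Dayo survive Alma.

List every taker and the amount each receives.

Nikolai: €552,000; Pieter: €230,000; Osric: €230,000; Dora: €230,000; Dayo: €230,000

Nikolai takes three-eighths of €1,472,000 = €552,000. The remaining €920,000 passes to the descendants.
The descendants' portion (€920,000) is divided into 4 shares of €230,000: Pieter, Osric, and Dayo each take €230,000; Svea's €230,000 share passes to Svea's issue.
Svea's share (€230,000) passes entirely to Dora.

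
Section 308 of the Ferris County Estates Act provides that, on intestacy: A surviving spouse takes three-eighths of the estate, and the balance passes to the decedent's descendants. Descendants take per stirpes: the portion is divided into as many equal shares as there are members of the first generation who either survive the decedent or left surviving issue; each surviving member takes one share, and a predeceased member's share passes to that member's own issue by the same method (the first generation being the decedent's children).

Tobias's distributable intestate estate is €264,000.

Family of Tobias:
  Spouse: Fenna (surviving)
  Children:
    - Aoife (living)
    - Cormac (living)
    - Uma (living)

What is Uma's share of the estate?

Uma receives €55,000.

Fenna takes three-eighths of €264,000 = €99,000. The remaining €165,000 passes to the descendants.
The descendants' portion (€165,000) is divided into 3 shares of €55,000: Aoife, Cormac, and Uma each take €55,000.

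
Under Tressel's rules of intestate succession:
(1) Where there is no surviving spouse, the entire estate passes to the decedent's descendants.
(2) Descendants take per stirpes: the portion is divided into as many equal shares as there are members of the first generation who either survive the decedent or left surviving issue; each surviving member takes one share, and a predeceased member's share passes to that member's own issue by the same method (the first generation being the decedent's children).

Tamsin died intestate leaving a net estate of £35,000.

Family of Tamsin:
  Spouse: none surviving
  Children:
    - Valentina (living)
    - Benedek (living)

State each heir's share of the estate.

The entire £35,000 passes to the descendants.
That amount (£35,000) is divided into 2 shares of £17,500: Valentina and Benedek each take £17,500.

Valentina: £17,500; Benedek: £17,500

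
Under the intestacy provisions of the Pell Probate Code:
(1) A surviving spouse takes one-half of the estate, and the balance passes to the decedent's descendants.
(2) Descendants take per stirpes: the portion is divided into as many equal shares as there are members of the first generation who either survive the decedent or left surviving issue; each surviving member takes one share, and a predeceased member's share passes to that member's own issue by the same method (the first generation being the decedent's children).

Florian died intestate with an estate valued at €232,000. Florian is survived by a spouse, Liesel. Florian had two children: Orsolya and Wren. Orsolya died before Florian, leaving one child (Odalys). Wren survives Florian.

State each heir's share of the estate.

Liesel takes one-half of €232,000 = €116,000. The remaining €116,000 passes to the descendants.
The descendants' portion (€116,000) is divided into 2 shares of €58,000: Wren takes €58,000; Orsolya's €58,000 share passes to Orsolya's issue.
Orsolya's share (€58,000) passes entirely to Odalys.

Liesel: €116,000; Odalys: €58,000; Wren: €58,000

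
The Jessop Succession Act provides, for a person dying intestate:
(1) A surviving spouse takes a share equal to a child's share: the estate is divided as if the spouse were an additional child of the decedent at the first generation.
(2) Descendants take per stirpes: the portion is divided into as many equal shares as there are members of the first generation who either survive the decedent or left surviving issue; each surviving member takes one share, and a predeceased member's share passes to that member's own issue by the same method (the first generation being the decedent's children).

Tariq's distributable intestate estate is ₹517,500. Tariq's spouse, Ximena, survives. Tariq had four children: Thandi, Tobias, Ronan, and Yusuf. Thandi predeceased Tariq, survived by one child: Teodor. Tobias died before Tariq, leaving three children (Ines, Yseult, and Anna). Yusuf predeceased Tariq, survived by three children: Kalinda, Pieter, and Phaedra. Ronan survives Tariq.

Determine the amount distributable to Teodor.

Teodor receives ₹103,500.

The spouse counts as an additional share at the children's level, so there are 5 primary shares of ₹103,500. Ximena takes one such share (₹103,500).
The children's combined portion (₹414,000) is divided into 4 shares of ₹103,500: Ronan takes ₹103,500; Thandi's ₹103,500 share passes to Thandi's issue; Tobias's ₹103,500 share passes to Tobias's issue; Yusuf's ₹103,500 share passes to Yusuf's issue.
Thandi's share (₹103,500) passes entirely to Teodor.
Tobias's share (₹103,500) is divided into 3 shares of ₹34,500: Ines, Yseult, and Anna each take ₹34,500.
Yusuf's share (₹103,500) is divided into 3 shares of ₹34,500: Kalinda, Pieter, and Phaedra each take ₹34,500.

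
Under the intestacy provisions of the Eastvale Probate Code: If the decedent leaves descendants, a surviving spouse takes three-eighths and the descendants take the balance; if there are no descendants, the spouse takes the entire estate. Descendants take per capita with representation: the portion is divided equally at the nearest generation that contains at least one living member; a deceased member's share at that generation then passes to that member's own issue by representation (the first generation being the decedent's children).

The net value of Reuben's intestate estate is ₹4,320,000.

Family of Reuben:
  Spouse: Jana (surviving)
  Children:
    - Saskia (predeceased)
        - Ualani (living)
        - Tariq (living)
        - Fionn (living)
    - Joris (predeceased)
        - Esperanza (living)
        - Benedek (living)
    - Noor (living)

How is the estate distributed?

Jana takes three-eighths of ₹4,320,000 = ₹1,620,000. The remaining ₹2,700,000 passes to the descendants.
The descendants' portion (₹2,700,000) is divided into 3 shares of ₹900,000: Noor takes ₹900,000; Saskia's ₹900,000 share passes to Saskia's issue; Joris's ₹900,000 share passes to Joris's issue.
Saskia's share (₹900,000) is divided into 3 shares of ₹300,000: Ualani, Tariq, and Fionn each take ₹300,000.
Joris's share (₹900,000) is divided into 2 shares of ₹450,000: Esperanza and Benedek each take ₹450,000.

Jana: ₹1,620,000; Ualani: ₹300,000; Tariq: ₹300,000; Fionn: ₹300,000; Esperanza: ₹450,000; Benedek: ₹450,000; Noor: ₹900,000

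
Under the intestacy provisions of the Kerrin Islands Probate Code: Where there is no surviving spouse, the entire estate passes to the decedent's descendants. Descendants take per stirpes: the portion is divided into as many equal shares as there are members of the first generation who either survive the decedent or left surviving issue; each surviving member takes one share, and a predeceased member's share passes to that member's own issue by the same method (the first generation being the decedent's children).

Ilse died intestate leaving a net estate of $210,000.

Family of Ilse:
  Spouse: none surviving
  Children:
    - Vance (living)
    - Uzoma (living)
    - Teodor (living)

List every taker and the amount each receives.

The entire $210,000 passes to the descendants.
That amount ($210,000) is divided into 3 shares of $70,000: Vance, Uzoma, and Teodor each take $70,000.

Vance: $70,000; Uzoma: $70,000; Teodor: $70,000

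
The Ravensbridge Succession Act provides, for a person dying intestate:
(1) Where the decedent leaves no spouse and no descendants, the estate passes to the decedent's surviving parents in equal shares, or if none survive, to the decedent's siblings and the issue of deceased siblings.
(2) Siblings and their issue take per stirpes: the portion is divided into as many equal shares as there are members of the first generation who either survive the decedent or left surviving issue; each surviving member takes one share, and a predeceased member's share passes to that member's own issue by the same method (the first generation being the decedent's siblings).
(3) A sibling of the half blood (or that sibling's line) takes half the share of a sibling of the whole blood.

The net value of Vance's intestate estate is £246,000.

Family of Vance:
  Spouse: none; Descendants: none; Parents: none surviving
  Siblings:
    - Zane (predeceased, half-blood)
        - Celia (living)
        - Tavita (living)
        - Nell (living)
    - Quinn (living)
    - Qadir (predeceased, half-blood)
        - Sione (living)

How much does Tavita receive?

The entire £246,000 passes to the siblings and their issue.
Counting each half-blood sibling's line as half a unit, there are 2 units in £246,000, so one unit is £123,000. Whole-blood lines (Quinn) take £123,000 each; half-blood lines (Zane and Qadir) take £61,500 each.
Zane's share (£61,500) is divided into 3 shares of £20,500: Celia, Tavita, and Nell each take £20,500.
Qadir's share (£61,500) passes entirely to Sione.

Tavita receives £20,500.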